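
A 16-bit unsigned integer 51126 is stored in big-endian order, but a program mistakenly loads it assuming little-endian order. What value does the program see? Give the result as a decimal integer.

51126 in 16-bit hexadecimal is 0xC7B6.
Stored big-endian, the bytes at ascending addresses are C7 B6.
Read back as little-endian, the first byte is least significant, giving 0xB6C7.
0xB6C7 = 46791.

46791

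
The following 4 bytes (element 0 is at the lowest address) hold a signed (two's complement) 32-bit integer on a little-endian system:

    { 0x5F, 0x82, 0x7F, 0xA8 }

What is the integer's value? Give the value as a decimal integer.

Little-endian stores the least-significant byte at the lowest address.
Reassemble most-significant byte first: A8 7F 82 5F → 0xA87F825F.
Top bit is set, so as a signed 32-bit value this is 0xA87F825F − 2^32 = -1468038561.

-1468038561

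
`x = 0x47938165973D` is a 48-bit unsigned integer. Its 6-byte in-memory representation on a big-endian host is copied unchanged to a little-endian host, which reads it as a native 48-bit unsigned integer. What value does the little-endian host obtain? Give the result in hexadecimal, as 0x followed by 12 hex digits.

Stored big-endian, the bytes at ascending addresses are 47 93 81 65 97 3D.
Read back as little-endian, the first byte is least significant, giving 0x3D9765819347.

0x3D9765819347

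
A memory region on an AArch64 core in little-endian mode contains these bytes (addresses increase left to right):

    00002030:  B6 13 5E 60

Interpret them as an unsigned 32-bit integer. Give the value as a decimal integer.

In little-endian order the low byte comes first in memory.
Reassemble most-significant byte first: 60 5E 13 B6 → 0x605E13B6.
0x605E13B6 = 1616778166.

1616778166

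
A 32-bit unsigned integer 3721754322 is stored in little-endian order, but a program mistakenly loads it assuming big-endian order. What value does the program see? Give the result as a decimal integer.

3721754322 in 32-bit hexadecimal is 0xDDD576D2.
Stored little-endian, the bytes at ascending addresses are D2 76 D5 DD.
Read back as big-endian, the last byte is least significant, giving 0xD276D5DD.
0xD276D5DD = 3531003357.

3531003357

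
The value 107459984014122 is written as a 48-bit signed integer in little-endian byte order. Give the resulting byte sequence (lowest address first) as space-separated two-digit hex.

2A BB 2C FA BB 61

107459984014122 in hexadecimal, padded to 48 bits, is 0x61BBFA2CBB2A.
Split into bytes (most-significant first): 61 BB FA 2C BB 2A.
In little-endian order the low byte comes first in memory.
So at ascending addresses the bytes are 2A BB 2C FA BB 61.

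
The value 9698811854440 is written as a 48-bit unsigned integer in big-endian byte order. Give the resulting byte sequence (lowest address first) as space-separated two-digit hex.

9698811854440 in hexadecimal, padded to 48 bits, is 0x08D22E3C3E68.
Split into bytes (most-significant first): 08 D2 2E 3C 3E 68.
Big-endian stores the most-significant byte at the lowest address.
So the memory order matches the most-significant-first order: 08 D2 2E 3C 3E 68.

08 D2 2E 3C 3E 68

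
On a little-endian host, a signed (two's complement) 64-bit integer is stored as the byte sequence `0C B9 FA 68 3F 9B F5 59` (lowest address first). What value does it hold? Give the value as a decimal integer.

6482257935316203788

In little-endian order the low byte comes first in memory.
Reassemble most-significant byte first: 59 F5 9B 3F 68 FA B9 0C → 0x59F59B3F68FAB90C.
0x59F59B3F68FAB90C = 6482257935316203788.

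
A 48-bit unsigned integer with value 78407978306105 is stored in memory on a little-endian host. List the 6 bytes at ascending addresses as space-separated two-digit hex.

78407978306105 in hexadecimal, padded to 48 bits, is 0x474FC7B1CA39.
Split into bytes (most-significant first): 47 4F C7 B1 CA 39.
In little-endian order the low byte comes first in memory.
So at ascending addresses the bytes are 39 CA B1 C7 4F 47.

39 CA B1 C7 4F 47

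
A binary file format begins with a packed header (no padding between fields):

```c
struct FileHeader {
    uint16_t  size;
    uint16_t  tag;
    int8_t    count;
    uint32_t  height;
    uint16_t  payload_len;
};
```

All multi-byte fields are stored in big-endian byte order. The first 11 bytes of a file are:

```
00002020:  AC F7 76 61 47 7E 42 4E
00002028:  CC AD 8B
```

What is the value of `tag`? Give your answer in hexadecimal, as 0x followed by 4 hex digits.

`tag` follows `size` (2 bytes), so it starts at byte offset 2 and occupies 2 bytes.
Bytes at offsets 2..3: 76 61.
Big-endian stores the most-significant byte at the lowest address.
The bytes are already most-significant first: 0x7661.

0x7661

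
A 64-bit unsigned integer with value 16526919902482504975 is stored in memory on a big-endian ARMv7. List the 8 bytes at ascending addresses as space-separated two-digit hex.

E5 5B 6A 16 82 CD 9D 0F

16526919902482504975 in hexadecimal, padded to 64 bits, is 0xE55B6A1682CD9D0F.
Split into bytes (most-significant first): E5 5B 6A 16 82 CD 9D 0F.
Big-endian stores the most-significant byte at the lowest address.
So the memory order matches the most-significant-first order: E5 5B 6A 16 82 CD 9D 0F.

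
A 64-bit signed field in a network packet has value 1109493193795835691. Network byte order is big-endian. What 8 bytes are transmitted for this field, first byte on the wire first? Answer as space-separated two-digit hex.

0F 65 B6 2E 70 EA 17 2B

1109493193795835691 in hexadecimal, padded to 64 bits, is 0x0F65B62E70EA172B.
Split into bytes (most-significant first): 0F 65 B6 2E 70 EA 17 2B.
In big-endian order the high byte comes first in memory.
So the memory order matches the most-significant-first order: 0F 65 B6 2E 70 EA 17 2B.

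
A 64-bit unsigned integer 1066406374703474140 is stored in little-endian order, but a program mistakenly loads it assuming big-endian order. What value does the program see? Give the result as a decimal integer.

15899230190897908750

1066406374703474140 in 64-bit hexadecimal is 0x0ECCA2F29E69A5DC.
Stored little-endian, the bytes at ascending addresses are DC A5 69 9E F2 A2 CC 0E.
Read back as big-endian, the last byte is least significant, giving 0xDCA5699EF2A2CC0E.
0xDCA5699EF2A2CC0E = 15899230190897908750.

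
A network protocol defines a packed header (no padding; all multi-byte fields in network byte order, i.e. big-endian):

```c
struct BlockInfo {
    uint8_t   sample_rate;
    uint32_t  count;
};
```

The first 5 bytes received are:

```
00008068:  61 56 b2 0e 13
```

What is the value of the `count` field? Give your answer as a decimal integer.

1454509587

`count` follows `sample_rate` (1 byte), so it starts at byte offset 1 and occupies 4 bytes.
Bytes at offsets 1..4: 56 B2 0E 13.
Big-endian stores the most-significant byte at the lowest address.
The bytes are already most-significant first: 0x56B20E13.
0x56B20E13 = 1454509587.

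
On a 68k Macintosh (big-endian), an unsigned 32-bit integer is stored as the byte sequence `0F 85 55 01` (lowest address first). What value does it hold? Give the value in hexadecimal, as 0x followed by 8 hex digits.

0x0F855501

In big-endian order the high byte comes first in memory.
The bytes are already most-significant first: 0x0F855501.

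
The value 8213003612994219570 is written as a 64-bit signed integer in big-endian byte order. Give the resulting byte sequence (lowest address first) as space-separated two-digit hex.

8213003612994219570 in hexadecimal, padded to 64 bits, is 0x71FA73458B852E32.
Split into bytes (most-significant first): 71 FA 73 45 8B 85 2E 32.
In big-endian order the high byte comes first in memory.
So the memory order matches the most-significant-first order: 71 FA 73 45 8B 85 2E 32.

71 FA 73 45 8B 85 2E 32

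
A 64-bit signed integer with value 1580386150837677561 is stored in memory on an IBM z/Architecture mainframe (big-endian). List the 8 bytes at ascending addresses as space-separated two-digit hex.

1580386150837677561 in hexadecimal, padded to 64 bits, is 0x15EEA8D4B8A06DF9.
Split into bytes (most-significant first): 15 EE A8 D4 B8 A0 6D F9.
Big-endian: lowest address holds the most-significant byte.
So the memory order matches the most-significant-first order: 15 EE A8 D4 B8 A0 6D F9.

15 EE A8 D4 B8 A0 6D F9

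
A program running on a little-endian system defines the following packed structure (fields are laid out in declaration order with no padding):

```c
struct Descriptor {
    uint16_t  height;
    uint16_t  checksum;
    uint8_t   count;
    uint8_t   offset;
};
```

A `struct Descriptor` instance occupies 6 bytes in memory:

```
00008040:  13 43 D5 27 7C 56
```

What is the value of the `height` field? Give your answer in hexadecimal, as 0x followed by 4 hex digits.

`height` is the first field, at byte offset 0, occupying 2 bytes.
Bytes at offsets 0..1: 13 43.
Little-endian: lowest address holds the least-significant byte.
Reassemble most-significant byte first: 43 13 → 0x4313.

0x4313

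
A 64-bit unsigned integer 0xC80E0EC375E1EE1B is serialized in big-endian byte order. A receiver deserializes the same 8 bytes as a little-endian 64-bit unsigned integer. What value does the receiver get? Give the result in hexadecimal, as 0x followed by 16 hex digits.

0x1BEEE175C30E0EC8

Stored big-endian, the bytes at ascending addresses are C8 0E 0E C3 75 E1 EE 1B.
Read back as little-endian, the first byte is least significant, giving 0x1BEEE175C30E0EC8.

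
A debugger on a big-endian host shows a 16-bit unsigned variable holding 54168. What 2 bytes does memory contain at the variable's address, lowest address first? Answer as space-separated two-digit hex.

D3 98

54168 in hexadecimal, padded to 16 bits, is 0xD398.
Split into bytes (most-significant first): D3 98.
In big-endian order the high byte comes first in memory.
So the memory order matches the most-significant-first order: D3 98.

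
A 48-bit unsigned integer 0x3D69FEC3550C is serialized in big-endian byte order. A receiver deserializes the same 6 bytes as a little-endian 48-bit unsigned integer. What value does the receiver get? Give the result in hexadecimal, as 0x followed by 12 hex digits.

0x0C55C3FE693D

Stored big-endian, the bytes at ascending addresses are 3D 69 FE C3 55 0C.
Read back as little-endian, the first byte is least significant, giving 0x0C55C3FE693D.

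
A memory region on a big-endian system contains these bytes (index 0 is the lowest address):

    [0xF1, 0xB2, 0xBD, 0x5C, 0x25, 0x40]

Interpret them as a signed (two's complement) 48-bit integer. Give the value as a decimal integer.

-15724993305280

Big-endian: lowest address holds the most-significant byte.
The bytes are already most-significant first: 0xF1B2BD5C2540.
Top bit is set, so as a signed 48-bit value this is 0xF1B2BD5C2540 − 2^48 = -15724993305280.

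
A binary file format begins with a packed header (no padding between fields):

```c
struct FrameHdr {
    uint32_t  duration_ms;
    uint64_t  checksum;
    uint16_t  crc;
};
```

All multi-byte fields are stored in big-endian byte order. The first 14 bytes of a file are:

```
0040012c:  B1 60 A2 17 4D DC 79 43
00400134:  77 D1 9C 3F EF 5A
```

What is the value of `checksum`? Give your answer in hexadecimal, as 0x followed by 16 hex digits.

0x4DDC794377D19C3F

`checksum` follows `duration_ms` (4 bytes), so it starts at byte offset 4 and occupies 8 bytes.
Bytes at offsets 4..11: 4D DC 79 43 77 D1 9C 3F.
Big-endian: lowest address holds the most-significant byte.
The bytes are already most-significant first: 0x4DDC794377D19C3F.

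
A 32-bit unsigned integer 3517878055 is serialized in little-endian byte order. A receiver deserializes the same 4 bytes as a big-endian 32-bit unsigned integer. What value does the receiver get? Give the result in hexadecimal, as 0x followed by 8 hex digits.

3517878055 in 32-bit hexadecimal is 0xD1AE8F27.
Stored little-endian, the bytes at ascending addresses are 27 8F AE D1.
Read back as big-endian, the last byte is least significant, giving 0x278FAED1.

0x278FAED1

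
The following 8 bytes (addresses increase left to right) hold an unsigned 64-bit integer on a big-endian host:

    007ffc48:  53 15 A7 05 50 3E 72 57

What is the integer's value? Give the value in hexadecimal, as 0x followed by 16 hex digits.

Big-endian stores the most-significant byte at the lowest address.
The bytes are already most-significant first: 0x5315A705503E7257.

0x5315A705503E7257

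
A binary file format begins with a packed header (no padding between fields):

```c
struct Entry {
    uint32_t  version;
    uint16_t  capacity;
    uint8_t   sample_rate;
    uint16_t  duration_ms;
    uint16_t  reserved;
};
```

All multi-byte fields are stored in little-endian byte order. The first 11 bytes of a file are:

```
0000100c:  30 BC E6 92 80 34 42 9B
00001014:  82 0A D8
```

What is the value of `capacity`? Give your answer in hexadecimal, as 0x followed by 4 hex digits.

`capacity` follows `version` (4 bytes), so it starts at byte offset 4 and occupies 2 bytes.
Bytes at offsets 4..5: 80 34.
Little-endian stores the least-significant byte at the lowest address.
Reassemble most-significant byte first: 34 80 → 0x3480.

0x3480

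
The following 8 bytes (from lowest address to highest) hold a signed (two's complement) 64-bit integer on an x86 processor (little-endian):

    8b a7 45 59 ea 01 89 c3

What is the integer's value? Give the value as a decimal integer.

In little-endian order the low byte comes first in memory.
Reassemble most-significant byte first: C3 89 01 EA 59 45 A7 8B → 0xC38901EA5945A78B.
Top bit is set, so as a signed 64-bit value this is 0xC38901EA5945A78B − 2^64 = -4356949058472532085.

-4356949058472532085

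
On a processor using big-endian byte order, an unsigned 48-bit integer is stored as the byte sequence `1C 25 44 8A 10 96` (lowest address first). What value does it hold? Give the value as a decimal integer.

Big-endian stores the most-significant byte at the lowest address.
The bytes are already most-significant first: 0x1C25448A1096.
0x1C25448A1096 = 30946389266582.

30946389266582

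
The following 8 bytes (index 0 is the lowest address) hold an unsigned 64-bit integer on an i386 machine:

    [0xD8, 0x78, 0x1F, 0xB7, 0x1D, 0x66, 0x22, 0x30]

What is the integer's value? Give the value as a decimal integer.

3468446940841081048

Little-endian: lowest address holds the least-significant byte.
Reassemble most-significant byte first: 30 22 66 1D B7 1F 78 D8 → 0x3022661DB71F78D8.
0x3022661DB71F78D8 = 3468446940841081048.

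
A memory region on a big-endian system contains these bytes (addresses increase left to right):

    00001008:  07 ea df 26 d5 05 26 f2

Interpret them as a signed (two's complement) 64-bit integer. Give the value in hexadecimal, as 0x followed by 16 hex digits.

0x07EADF26D50526F2

Big-endian stores the most-significant byte at the lowest address.
The bytes are already most-significant first: 0x07EADF26D50526F2.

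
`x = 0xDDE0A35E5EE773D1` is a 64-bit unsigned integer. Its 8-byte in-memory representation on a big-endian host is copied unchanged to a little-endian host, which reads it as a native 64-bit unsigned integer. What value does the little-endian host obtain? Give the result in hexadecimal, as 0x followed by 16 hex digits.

0xD173E75E5EA3E0DD

Stored big-endian, the bytes at ascending addresses are DD E0 A3 5E 5E E7 73 D1.
Read back as little-endian, the first byte is least significant, giving 0xD173E75E5EA3E0DD.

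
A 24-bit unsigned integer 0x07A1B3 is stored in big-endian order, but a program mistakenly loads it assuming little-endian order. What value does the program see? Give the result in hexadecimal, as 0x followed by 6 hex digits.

Stored big-endian, the bytes at ascending addresses are 07 A1 B3.
Read back as little-endian, the first byte is least significant, giving 0xB3A107.

0xB3A107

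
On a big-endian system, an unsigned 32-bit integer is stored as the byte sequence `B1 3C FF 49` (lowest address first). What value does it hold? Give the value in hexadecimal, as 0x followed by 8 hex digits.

Big-endian: lowest address holds the most-significant byte.
The bytes are already most-significant first: 0xB13CFF49.

0xB13CFF49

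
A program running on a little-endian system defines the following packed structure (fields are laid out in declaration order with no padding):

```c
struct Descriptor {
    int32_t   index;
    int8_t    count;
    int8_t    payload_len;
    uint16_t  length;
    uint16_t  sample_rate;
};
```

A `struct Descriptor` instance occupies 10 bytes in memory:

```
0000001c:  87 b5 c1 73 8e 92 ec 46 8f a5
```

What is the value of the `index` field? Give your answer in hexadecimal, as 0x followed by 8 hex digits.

`index` is the first field, at byte offset 0, occupying 4 bytes.
Bytes at offsets 0..3: 87 B5 C1 73.
Little-endian: lowest address holds the least-significant byte.
Reassemble most-significant byte first: 73 C1 B5 87 → 0x73C1B587.

0x73C1B587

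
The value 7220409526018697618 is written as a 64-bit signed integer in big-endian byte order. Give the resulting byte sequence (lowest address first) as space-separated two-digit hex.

64 34 0C 35 63 30 E9 92

7220409526018697618 in hexadecimal, padded to 64 bits, is 0x64340C356330E992.
Split into bytes (most-significant first): 64 34 0C 35 63 30 E9 92.
Big-endian stores the most-significant byte at the lowest address.
So the memory order matches the most-significant-first order: 64 34 0C 35 63 30 E9 92.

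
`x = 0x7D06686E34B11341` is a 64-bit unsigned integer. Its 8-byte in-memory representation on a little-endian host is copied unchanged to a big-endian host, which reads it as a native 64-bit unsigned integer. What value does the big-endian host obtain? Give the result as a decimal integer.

Stored little-endian, the bytes at ascending addresses are 41 13 B1 34 6E 68 06 7D.
Read back as big-endian, the last byte is least significant, giving 0x4113B1346E68067D.
0x4113B1346E68067D = 4689286475771545213.

4689286475771545213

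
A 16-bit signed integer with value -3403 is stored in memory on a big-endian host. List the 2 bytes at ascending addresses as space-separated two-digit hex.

F2 B5

Two's complement of -3403 in 16 bits: 3403 = 0x0D4B; invert → 0xF2B4; add 1 → 0xF2B5.
Split into bytes (most-significant first): F2 B5.
In big-endian order the high byte comes first in memory.
So the memory order matches the most-significant-first order: F2 B5.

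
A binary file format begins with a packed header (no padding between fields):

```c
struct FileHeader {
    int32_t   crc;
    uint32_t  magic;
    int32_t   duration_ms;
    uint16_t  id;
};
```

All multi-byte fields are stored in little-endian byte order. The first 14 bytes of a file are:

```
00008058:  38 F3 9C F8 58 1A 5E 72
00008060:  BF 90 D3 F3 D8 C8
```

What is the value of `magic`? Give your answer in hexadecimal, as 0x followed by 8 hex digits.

0x725E1A58

`magic` follows `crc` (4 bytes), so it starts at byte offset 4 and occupies 4 bytes.
Bytes at offsets 4..7: 58 1A 5E 72.
In little-endian order the low byte comes first in memory.
Reassemble most-significant byte first: 72 5E 1A 58 → 0x725E1A58.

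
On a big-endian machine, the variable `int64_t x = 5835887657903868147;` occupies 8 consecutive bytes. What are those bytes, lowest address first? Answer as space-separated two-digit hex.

5835887657903868147 in hexadecimal, padded to 64 bits, is 0x50FD3CE7AE7248F3.
Split into bytes (most-significant first): 50 FD 3C E7 AE 72 48 F3.
In big-endian order the high byte comes first in memory.
So the memory order matches the most-significant-first order: 50 FD 3C E7 AE 72 48 F3.

50 FD 3C E7 AE 72 48 F3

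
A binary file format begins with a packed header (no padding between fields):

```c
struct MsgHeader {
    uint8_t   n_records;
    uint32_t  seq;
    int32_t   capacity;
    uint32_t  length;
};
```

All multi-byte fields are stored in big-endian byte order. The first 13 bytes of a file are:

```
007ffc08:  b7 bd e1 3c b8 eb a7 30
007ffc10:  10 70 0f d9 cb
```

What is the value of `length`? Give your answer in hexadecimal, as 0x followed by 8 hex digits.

`length` follows `n_records` (1 B), `seq` (4 B), `capacity` (4 B), so it starts at offset 1 + 4 + 4 = 9 and occupies 4 bytes.
Bytes at offsets 9..12: 70 0F D9 CB.
Big-endian stores the most-significant byte at the lowest address.
The bytes are already most-significant first: 0x700FD9CB.

0x700FD9CB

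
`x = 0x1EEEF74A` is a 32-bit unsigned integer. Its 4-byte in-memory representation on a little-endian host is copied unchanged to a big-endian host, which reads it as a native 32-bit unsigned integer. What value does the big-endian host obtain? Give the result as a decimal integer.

Stored little-endian, the bytes at ascending addresses are 4A F7 EE 1E.
Read back as big-endian, the last byte is least significant, giving 0x4AF7EE1E.
0x4AF7EE1E = 1257762334.

1257762334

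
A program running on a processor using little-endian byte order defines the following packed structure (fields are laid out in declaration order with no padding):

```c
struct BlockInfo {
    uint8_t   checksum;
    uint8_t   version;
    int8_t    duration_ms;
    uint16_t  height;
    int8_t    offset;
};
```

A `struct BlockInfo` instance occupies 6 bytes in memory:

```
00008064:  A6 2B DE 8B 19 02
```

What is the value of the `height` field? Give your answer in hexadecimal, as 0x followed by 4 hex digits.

0x198B

`height` follows `checksum` (1 B), `version` (1 B), `duration_ms` (1 B), so it starts at offset 1 + 1 + 1 = 3 and occupies 2 bytes.
Bytes at offsets 3..4: 8B 19.
Little-endian: lowest address holds the least-significant byte.
Reassemble most-significant byte first: 19 8B → 0x198B.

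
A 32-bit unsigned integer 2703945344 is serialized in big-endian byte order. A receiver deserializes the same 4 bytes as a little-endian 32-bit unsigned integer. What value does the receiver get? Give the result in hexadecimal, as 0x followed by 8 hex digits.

0x80EE2AA1

2703945344 in 32-bit hexadecimal is 0xA12AEE80.
Stored big-endian, the bytes at ascending addresses are A1 2A EE 80.
Read back as little-endian, the first byte is least significant, giving 0x80EE2AA1.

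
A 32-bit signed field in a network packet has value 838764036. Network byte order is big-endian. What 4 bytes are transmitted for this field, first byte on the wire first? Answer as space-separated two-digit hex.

838764036 in hexadecimal, padded to 32 bits, is 0x31FE8604.
Split into bytes (most-significant first): 31 FE 86 04.
Big-endian: lowest address holds the most-significant byte.
So the memory order matches the most-significant-first order: 31 FE 86 04.

31 FE 86 04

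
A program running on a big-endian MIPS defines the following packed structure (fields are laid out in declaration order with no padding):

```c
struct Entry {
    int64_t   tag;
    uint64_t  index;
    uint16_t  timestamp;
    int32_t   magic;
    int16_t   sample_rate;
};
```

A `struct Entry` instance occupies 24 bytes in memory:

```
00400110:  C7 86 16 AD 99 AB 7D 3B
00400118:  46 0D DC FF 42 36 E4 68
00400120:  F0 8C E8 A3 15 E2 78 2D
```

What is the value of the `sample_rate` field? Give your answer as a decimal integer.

`sample_rate` follows `tag` (8 B), `index` (8 B), `timestamp` (2 B), `magic` (4 B), so it starts at offset 8 + 8 + 2 + 4 = 22 and occupies 2 bytes.
Bytes at offsets 22..23: 78 2D.
Big-endian stores the most-significant byte at the lowest address.
The bytes are already most-significant first: 0x782D.
0x782D = 30765.

30765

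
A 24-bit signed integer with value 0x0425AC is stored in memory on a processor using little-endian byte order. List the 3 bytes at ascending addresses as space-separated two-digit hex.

AC 25 04

Split into bytes (most-significant first): 04 25 AC.
Little-endian: lowest address holds the least-significant byte.
So at ascending addresses the bytes are AC 25 04.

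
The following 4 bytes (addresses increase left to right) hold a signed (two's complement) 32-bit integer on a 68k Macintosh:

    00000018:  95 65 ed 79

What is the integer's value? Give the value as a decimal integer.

-1788482183

Big-endian: lowest address holds the most-significant byte.
The bytes are already most-significant first: 0x9565ED79.
Top bit is set, so as a signed 32-bit value this is 0x9565ED79 − 2^32 = -1788482183.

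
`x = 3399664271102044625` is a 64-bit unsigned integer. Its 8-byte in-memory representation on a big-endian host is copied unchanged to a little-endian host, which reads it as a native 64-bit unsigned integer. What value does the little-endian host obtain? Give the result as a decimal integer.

15125796138227609135

3399664271102044625 in 64-bit hexadecimal is 0x2F2E08A4729FE9D1.
Stored big-endian, the bytes at ascending addresses are 2F 2E 08 A4 72 9F E9 D1.
Read back as little-endian, the first byte is least significant, giving 0xD1E99F72A4082E2F.
0xD1E99F72A4082E2F = 15125796138227609135.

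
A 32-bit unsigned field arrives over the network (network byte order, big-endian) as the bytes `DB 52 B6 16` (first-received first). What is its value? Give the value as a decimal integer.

Big-endian stores the most-significant byte at the lowest address.
The bytes are already most-significant first: 0xDB52B616.
0xDB52B616 = 3679630870.

3679630870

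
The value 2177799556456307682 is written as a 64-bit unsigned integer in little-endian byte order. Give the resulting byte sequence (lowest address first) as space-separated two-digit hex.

E2 DB 94 7A 28 19 39 1E

2177799556456307682 in hexadecimal, padded to 64 bits, is 0x1E3919287A94DBE2.
Split into bytes (most-significant first): 1E 39 19 28 7A 94 DB E2.
Little-endian stores the least-significant byte at the lowest address.
So at ascending addresses the bytes are E2 DB 94 7A 28 19 39 1E.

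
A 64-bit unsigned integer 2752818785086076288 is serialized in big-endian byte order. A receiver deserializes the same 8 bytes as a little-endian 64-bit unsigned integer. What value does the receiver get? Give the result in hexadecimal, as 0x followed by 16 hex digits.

2752818785086076288 in 64-bit hexadecimal is 0x2633FA199813F580.
Stored big-endian, the bytes at ascending addresses are 26 33 FA 19 98 13 F5 80.
Read back as little-endian, the first byte is least significant, giving 0x80F5139819FA3326.

0x80F5139819FA3326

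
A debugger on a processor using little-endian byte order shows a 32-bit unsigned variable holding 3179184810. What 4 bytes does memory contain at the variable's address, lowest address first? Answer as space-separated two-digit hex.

AA 82 7E BD

3179184810 in hexadecimal, padded to 32 bits, is 0xBD7E82AA.
Split into bytes (most-significant first): BD 7E 82 AA.
Little-endian stores the least-significant byte at the lowest address.
So at ascending addresses the bytes are AA 82 7E BD.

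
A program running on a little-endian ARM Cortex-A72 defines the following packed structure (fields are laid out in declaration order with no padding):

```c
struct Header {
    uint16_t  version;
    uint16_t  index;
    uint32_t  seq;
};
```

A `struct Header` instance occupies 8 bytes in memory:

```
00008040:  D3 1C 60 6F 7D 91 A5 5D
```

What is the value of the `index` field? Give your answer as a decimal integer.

28512

`index` follows `version` (2 bytes), so it starts at byte offset 2 and occupies 2 bytes.
Bytes at offsets 2..3: 60 6F.
Little-endian: lowest address holds the least-significant byte.
Reassemble most-significant byte first: 6F 60 → 0x6F60.
0x6F60 = 28512.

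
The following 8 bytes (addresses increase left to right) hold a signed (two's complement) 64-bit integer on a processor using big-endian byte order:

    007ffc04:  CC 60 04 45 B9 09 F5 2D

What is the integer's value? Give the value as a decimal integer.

-3719968594704337619

Big-endian stores the most-significant byte at the lowest address.
The bytes are already most-significant first: 0xCC600445B909F52D.
Top bit is set, so as a signed 64-bit value this is 0xCC600445B909F52D − 2^64 = -3719968594704337619.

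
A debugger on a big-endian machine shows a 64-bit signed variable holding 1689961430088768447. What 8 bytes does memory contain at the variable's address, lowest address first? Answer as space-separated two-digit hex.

1689961430088768447 in hexadecimal, padded to 64 bits, is 0x1773F2F7848D5BBF.
Split into bytes (most-significant first): 17 73 F2 F7 84 8D 5B BF.
Big-endian stores the most-significant byte at the lowest address.
So the memory order matches the most-significant-first order: 17 73 F2 F7 84 8D 5B BF.

17 73 F2 F7 84 8D 5B BF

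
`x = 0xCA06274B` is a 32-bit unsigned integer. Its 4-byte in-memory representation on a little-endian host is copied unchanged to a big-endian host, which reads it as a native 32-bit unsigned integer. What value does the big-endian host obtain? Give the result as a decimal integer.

1260848842

Stored little-endian, the bytes at ascending addresses are 4B 27 06 CA.
Read back as big-endian, the last byte is least significant, giving 0x4B2706CA.
0x4B2706CA = 1260848842.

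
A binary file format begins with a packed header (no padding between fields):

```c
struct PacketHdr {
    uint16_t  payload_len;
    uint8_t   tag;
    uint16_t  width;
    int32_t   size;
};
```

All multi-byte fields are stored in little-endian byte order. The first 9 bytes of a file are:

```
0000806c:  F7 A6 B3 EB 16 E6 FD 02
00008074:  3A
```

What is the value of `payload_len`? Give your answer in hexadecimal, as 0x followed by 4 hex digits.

`payload_len` is the first field, at byte offset 0, occupying 2 bytes.
Bytes at offsets 0..1: F7 A6.
Little-endian: lowest address holds the least-significant byte.
Reassemble most-significant byte first: A6 F7 → 0xA6F7.

0xA6F7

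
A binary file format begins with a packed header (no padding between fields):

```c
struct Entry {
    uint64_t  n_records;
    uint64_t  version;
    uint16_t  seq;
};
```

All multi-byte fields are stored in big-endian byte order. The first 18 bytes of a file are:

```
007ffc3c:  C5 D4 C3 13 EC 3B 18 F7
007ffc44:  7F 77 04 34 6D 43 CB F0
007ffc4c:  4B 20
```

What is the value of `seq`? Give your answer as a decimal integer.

`seq` follows `n_records` (8 B), `version` (8 B), so it starts at offset 8 + 8 = 16 and occupies 2 bytes.
Bytes at offsets 16..17: 4B 20.
Big-endian: lowest address holds the most-significant byte.
The bytes are already most-significant first: 0x4B20.
0x4B20 = 19232.

19232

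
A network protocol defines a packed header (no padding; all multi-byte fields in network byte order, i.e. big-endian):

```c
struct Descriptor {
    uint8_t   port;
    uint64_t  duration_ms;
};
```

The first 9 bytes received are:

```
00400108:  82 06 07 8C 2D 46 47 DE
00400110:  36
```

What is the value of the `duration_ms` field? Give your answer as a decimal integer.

434470015145074230

`duration_ms` follows `port` (1 byte), so it starts at byte offset 1 and occupies 8 bytes.
Bytes at offsets 1..8: 06 07 8C 2D 46 47 DE 36.
In big-endian order the high byte comes first in memory.
The bytes are already most-significant first: 0x06078C2D4647DE36.
0x06078C2D4647DE36 = 434470015145074230.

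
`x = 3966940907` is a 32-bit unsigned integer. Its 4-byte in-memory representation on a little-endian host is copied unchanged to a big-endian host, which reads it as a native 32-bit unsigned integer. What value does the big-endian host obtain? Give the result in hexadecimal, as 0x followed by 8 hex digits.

3966940907 in 32-bit hexadecimal is 0xEC72B6EB.
Stored little-endian, the bytes at ascending addresses are EB B6 72 EC.
Read back as big-endian, the last byte is least significant, giving 0xEBB672EC.

0xEBB672EC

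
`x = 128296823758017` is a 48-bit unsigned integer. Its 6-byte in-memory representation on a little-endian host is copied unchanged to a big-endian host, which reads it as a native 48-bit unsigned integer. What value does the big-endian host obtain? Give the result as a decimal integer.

128296823758017 in 48-bit hexadecimal is 0x74AF6E9B1CC1.
Stored little-endian, the bytes at ascending addresses are C1 1C 9B 6E AF 74.
Read back as big-endian, the last byte is least significant, giving 0xC11C9B6EAF74.
0xC11C9B6EAF74 = 212328610967412.

212328610967412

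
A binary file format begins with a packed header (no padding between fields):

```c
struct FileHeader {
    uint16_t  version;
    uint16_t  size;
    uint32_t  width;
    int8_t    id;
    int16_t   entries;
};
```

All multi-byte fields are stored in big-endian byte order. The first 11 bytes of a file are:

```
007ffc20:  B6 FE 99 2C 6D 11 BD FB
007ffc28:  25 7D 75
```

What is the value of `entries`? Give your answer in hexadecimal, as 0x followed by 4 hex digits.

0x7D75

`entries` follows `version` (2 B), `size` (2 B), `width` (4 B), `id` (1 B), so it starts at offset 2 + 2 + 4 + 1 = 9 and occupies 2 bytes.
Bytes at offsets 9..10: 7D 75.
In big-endian order the high byte comes first in memory.
The bytes are already most-significant first: 0x7D75.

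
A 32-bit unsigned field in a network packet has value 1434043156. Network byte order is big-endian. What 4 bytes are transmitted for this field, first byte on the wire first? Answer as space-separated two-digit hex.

55 79 C3 14

1434043156 in hexadecimal, padded to 32 bits, is 0x5579C314.
Split into bytes (most-significant first): 55 79 C3 14.
Big-endian stores the most-significant byte at the lowest address.
So the memory order matches the most-significant-first order: 55 79 C3 14.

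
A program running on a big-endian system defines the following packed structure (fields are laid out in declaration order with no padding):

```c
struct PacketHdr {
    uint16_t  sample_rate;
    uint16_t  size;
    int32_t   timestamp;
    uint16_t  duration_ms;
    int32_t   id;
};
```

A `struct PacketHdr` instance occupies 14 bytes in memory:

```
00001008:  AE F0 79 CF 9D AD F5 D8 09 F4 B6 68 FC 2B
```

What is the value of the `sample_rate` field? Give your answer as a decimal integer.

44784

`sample_rate` is the first field, at byte offset 0, occupying 2 bytes.
Bytes at offsets 0..1: AE F0.
In big-endian order the high byte comes first in memory.
The bytes are already most-significant first: 0xAEF0.
0xAEF0 = 44784.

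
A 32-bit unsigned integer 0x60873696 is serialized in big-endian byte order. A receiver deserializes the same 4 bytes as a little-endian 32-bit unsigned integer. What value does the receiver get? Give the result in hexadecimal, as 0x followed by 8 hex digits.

Stored big-endian, the bytes at ascending addresses are 60 87 36 96.
Read back as little-endian, the first byte is least significant, giving 0x96368760.

0x96368760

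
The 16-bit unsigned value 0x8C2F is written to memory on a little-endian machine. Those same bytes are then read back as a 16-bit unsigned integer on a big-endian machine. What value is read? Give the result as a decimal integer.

12172

Stored little-endian, the bytes at ascending addresses are 2F 8C.
Read back as big-endian, the last byte is least significant, giving 0x2F8C.
0x2F8C = 12172.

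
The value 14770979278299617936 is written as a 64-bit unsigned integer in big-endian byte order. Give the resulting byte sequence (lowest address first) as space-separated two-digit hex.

14770979278299617936 in hexadecimal, padded to 64 bits, is 0xCCFD0F64C3B45A90.
Split into bytes (most-significant first): CC FD 0F 64 C3 B4 5A 90.
Big-endian stores the most-significant byte at the lowest address.
So the memory order matches the most-significant-first order: CC FD 0F 64 C3 B4 5A 90.

CC FD 0F 64 C3 B4 5A 90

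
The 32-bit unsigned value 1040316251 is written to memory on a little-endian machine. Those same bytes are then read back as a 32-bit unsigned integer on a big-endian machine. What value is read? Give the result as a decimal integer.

1542914366

1040316251 in 32-bit hexadecimal is 0x3E01F75B.
Stored little-endian, the bytes at ascending addresses are 5B F7 01 3E.
Read back as big-endian, the last byte is least significant, giving 0x5BF7013E.
0x5BF7013E = 1542914366.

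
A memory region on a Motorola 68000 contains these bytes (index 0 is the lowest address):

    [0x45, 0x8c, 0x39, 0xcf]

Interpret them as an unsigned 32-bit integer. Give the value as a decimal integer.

1166817743

Big-endian stores the most-significant byte at the lowest address.
The bytes are already most-significant first: 0x458C39CF.
0x458C39CF = 1166817743.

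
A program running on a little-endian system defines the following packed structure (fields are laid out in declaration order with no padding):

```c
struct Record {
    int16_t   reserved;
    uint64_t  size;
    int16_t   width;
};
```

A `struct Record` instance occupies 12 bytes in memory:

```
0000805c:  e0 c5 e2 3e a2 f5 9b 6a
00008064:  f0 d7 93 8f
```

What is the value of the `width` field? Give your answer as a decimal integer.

-28781

`width` follows `reserved` (2 B), `size` (8 B), so it starts at offset 2 + 8 = 10 and occupies 2 bytes.
Bytes at offsets 10..11: 93 8F.
Little-endian stores the least-significant byte at the lowest address.
Reassemble most-significant byte first: 8F 93 → 0x8F93.
Top bit is set, so as a signed 16-bit value this is 0x8F93 − 2^16 = -28781.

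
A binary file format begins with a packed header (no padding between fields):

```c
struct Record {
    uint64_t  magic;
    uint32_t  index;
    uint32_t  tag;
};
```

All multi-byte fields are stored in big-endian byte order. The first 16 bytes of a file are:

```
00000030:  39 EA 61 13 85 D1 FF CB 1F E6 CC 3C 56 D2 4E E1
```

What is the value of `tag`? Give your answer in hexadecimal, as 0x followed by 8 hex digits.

`tag` follows `magic` (8 B), `index` (4 B), so it starts at offset 8 + 4 = 12 and occupies 4 bytes.
Bytes at offsets 12..15: 56 D2 4E E1.
Big-endian stores the most-significant byte at the lowest address.
The bytes are already most-significant first: 0x56D24EE1.

0x56D24EE1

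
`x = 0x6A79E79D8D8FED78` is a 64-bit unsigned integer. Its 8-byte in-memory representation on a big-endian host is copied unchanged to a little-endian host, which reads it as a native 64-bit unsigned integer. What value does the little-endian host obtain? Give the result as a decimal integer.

Stored big-endian, the bytes at ascending addresses are 6A 79 E7 9D 8D 8F ED 78.
Read back as little-endian, the first byte is least significant, giving 0x78ED8F8D9DE7796A.
0x78ED8F8D9DE7796A = 8713778692434131306.

8713778692434131306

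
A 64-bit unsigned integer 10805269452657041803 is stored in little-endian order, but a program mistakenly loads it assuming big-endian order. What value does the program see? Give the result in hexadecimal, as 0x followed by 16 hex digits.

10805269452657041803 in 64-bit hexadecimal is 0x95F407518400A18B.
Stored little-endian, the bytes at ascending addresses are 8B A1 00 84 51 07 F4 95.
Read back as big-endian, the last byte is least significant, giving 0x8BA100845107F495.

0x8BA100845107F495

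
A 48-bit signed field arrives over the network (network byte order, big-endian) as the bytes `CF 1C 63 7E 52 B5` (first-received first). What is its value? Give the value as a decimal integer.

Big-endian: lowest address holds the most-significant byte.
The bytes are already most-significant first: 0xCF1C637E52B5.
Top bit is set, so as a signed 48-bit value this is 0xCF1C637E52B5 − 2^48 = -53754141453643.

-53754141453643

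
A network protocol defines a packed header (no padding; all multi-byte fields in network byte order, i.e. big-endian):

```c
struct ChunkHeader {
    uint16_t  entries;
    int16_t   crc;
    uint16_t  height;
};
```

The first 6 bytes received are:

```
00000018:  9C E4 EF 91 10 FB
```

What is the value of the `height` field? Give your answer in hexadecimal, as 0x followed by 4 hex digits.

0x10FB

`height` follows `entries` (2 B), `crc` (2 B), so it starts at offset 2 + 2 = 4 and occupies 2 bytes.
Bytes at offsets 4..5: 10 FB.
Big-endian stores the most-significant byte at the lowest address.
The bytes are already most-significant first: 0x10FB.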